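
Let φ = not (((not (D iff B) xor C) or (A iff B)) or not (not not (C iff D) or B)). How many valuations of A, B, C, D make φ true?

4

A | B | C | D || (D iff B) | not (D iff B) | (not (D iff B) xor C) | (A iff B) | (C iff D) | not (C iff D) | not not (C iff D) | (not not (C iff D) or B) | not (not not (C iff D) or B) | φ
T | T | T | T ||     T     |       F       |           T           |     T     |     T     |       F       |         T         |            T             |              F               | F
T | T | T | F ||     F     |       T       |           F           |     T     |     F     |       T       |         F         |            T             |              F               | F
T | T | F | T ||     T     |       F       |           F           |     T     |     F     |       T       |         F         |            T             |              F               | F
T | T | F | F ||     F     |       T       |           T           |     T     |     T     |       F       |         T         |            T             |              F               | F
T | F | T | T ||     F     |       T       |           F           |     F     |     T     |       F       |         T         |            T             |              F               | T
T | F | T | F ||     T     |       F       |           T           |     F     |     F     |       T       |         F         |            F             |              T               | F
T | F | F | T ||     F     |       T       |           T           |     F     |     F     |       T       |         F         |            F             |              T               | F
T | F | F | F ||     T     |       F       |           F           |     F     |     T     |       F       |         T         |            T             |              F               | T
F | T | T | T ||     T     |       F       |           T           |     F     |     T     |       F       |         T         |            T             |              F               | F
F | T | T | F ||     F     |       T       |           F           |     F     |     F     |       T       |         F         |            T             |              F               | T
F | T | F | T ||     T     |       F       |           F           |     F     |     F     |       T       |         F         |            T             |              F               | T
F | T | F | F ||     F     |       T       |           T           |     F     |     T     |       F       |         T         |            T             |              F               | F
F | F | T | T ||     F     |       T       |           F           |     T     |     T     |       F       |         T         |            T             |              F               | F
F | F | T | F ||     T     |       F       |           T           |     T     |     F     |       T       |         F         |            F             |              T               | F
F | F | F | T ||     F     |       T       |           T           |     T     |     F     |       T       |         F         |            F             |              T               | F
F | F | F | F ||     T     |       F       |           F           |     T     |     T     |       F       |         T         |            T             |              F               | F
The formula is true on 4 of the 16 rows.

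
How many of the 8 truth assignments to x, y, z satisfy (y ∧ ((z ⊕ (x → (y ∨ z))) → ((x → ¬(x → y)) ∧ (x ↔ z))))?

3

x  y  z  |  φ
T  T  T  |  T
T  T  F  |  F
T  F  T  |  F
T  F  F  |  F
F  T  T  |  T
F  T  F  |  T
F  F  T  |  F
F  F  F  |  F
The formula is true on 3 of the 8 rows.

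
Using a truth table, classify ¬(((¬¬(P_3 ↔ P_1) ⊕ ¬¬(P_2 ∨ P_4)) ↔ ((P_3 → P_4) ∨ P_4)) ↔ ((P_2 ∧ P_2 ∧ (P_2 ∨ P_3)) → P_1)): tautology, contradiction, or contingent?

contingent

P_1  P_2  P_3  P_4  |  (P_3 ↔ P_1)  ¬(P_3 ↔ P_1)  ¬¬(P_3 ↔ P_1)  (P_2 ∨ P_4)  ¬(P_2 ∨ P_4)  ¬¬(P_2 ∨ P_4)  (P_3 → P_4)  ((P_3 → P_4) ∨ P_4)  (P_2 ∨ P_3)  (P_2 ∧ P_2 ∧ (P_2 ∨ P_3))  φ
 1    1    1    1   |       1            0              1             1            0              1             1                1                1                   1              1
 1    1    1    0   |       1            0              1             1            0              1             0                0                1                   1              0
 1    1    0    1   |       0            1              0             1            0              1             1                1                1                   1              0
 1    1    0    0   |       0            1              0             1            0              1             1                1                1                   1              0
 1    0    1    1   |       1            0              1             1            0              1             1                1                1                   0              1
 1    0    1    0   |       1            0              1             0            1              0             0                0                1                   0              1
 1    0    0    1   |       0            1              0             1            0              1             1                1                0                   0              0
 1    0    0    0   |       0            1              0             0            1              0             1                1                0                   0              1
 0    1    1    1   |       0            1              0             1            0              1             1                1                1                   1              1
 0    1    1    0   |       0            1              0             1            0              1             0                0                1                   1              0
 0    1    0    1   |       1            0              1             1            0              1             1                1                1                   1              0
 0    1    0    0   |       1            0              1             1            0              1             1                1                1                   1              0
 0    0    1    1   |       0            1              0             1            0              1             1                1                1                   0              0
 0    0    1    0   |       0            1              0             0            1              0             0                0                1                   0              0
 0    0    0    1   |       1            0              1             1            0              1             1                1                0                   0              1
 0    0    0    0   |       1            0              1             0            1              0             1                1                0                   0              0
6 of 16 rows are 1, so the formula is contingent.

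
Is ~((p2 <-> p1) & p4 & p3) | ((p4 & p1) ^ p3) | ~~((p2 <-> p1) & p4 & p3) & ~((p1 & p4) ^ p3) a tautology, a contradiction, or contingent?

tautology

p1 | p2 | p3 | p4 || (p2 <-> p1) | ((p2 <-> p1) & p4 & p3) | ~((p2 <-> p1) & p4 & p3) | (p4 & p1) | ((p4 & p1) ^ p3) | ~~((p2 <-> p1) & p4 & p3) | (p1 & p4) | ((p1 & p4) ^ p3) | ~((p1 & p4) ^ p3) | φ
1  | 1  | 1  | 1  ||      1      |            1            |            0             |     1     |        0         |             1             |     1     |        0         |         1         | 1
1  | 1  | 1  | 0  ||      1      |            0            |            1             |     0     |        1         |             0             |     0     |        1         |         0         | 1
1  | 1  | 0  | 1  ||      1      |            0            |            1             |     1     |        1         |             0             |     1     |        1         |         0         | 1
1  | 1  | 0  | 0  ||      1      |            0            |            1             |     0     |        0         |             0             |     0     |        0         |         1         | 1
1  | 0  | 1  | 1  ||      0      |            0            |            1             |     1     |        0         |             0             |     1     |        0         |         1         | 1
1  | 0  | 1  | 0  ||      0      |            0            |            1             |     0     |        1         |             0             |     0     |        1         |         0         | 1
1  | 0  | 0  | 1  ||      0      |            0            |            1             |     1     |        1         |             0             |     1     |        1         |         0         | 1
1  | 0  | 0  | 0  ||      0      |            0            |            1             |     0     |        0         |             0             |     0     |        0         |         1         | 1
0  | 1  | 1  | 1  ||      0      |            0            |            1             |     0     |        1         |             0             |     0     |        1         |         0         | 1
0  | 1  | 1  | 0  ||      0      |            0            |            1             |     0     |        1         |             0             |     0     |        1         |         0         | 1
0  | 1  | 0  | 1  ||      0      |            0            |            1             |     0     |        0         |             0             |     0     |        0         |         1         | 1
0  | 1  | 0  | 0  ||      0      |            0            |            1             |     0     |        0         |             0             |     0     |        0         |         1         | 1
0  | 0  | 1  | 1  ||      1      |            1            |            0             |     0     |        1         |             1             |     0     |        1         |         0         | 1
0  | 0  | 1  | 0  ||      1      |            0            |            1             |     0     |        1         |             0             |     0     |        1         |         0         | 1
0  | 0  | 0  | 1  ||      1      |            0            |            1             |     0     |        0         |             0             |     0     |        0         |         1         | 1
0  | 0  | 0  | 0  ||      1      |            0            |            1             |     0     |        0         |             0             |     0     |        0         |         1         | 1
Every row is 1, so the formula is a tautology.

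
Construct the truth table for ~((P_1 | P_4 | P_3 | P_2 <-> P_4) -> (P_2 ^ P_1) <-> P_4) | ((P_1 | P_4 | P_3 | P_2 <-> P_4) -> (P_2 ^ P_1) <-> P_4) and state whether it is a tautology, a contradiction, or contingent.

P_1  P_2  P_3  P_4     (P_1 | P_4 | P_3 | P_2)  (P_2 ^ P_1)  φ
 T    T    T    T                 T                  F       T
 T    T    T    F                 T                  F       T
 T    T    F    T                 T                  F       T
 T    T    F    F                 T                  F       T
 T    F    T    T                 T                  T       T
 T    F    T    F                 T                  T       T
 T    F    F    T                 T                  T       T
 T    F    F    F                 T                  T       T
 F    T    T    T                 T                  T       T
 F    T    T    F                 T                  T       T
 F    T    F    T                 T                  T       T
 F    T    F    F                 T                  T       T
 F    F    T    T                 T                  F       T
 F    F    T    F                 T                  F       T
 F    F    F    T                 T                  F       T
 F    F    F    F                 F                  F       T
Every row is T, so the formula is a tautology.

tautology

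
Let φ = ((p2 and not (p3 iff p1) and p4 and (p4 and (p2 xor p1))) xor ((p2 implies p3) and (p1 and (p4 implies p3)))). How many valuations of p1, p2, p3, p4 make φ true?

6

p1 | p2 | p3 | p4 | (p3 iff p1) | not (p3 iff p1) | (p2 xor p1) | (p4 and (p2 xor p1)) | (p2 implies p3) | (p4 implies p3) | (p1 and (p4 implies p3)) | φ
-- | -- | -- | -- | ----------- | --------------- | ----------- | -------------------- | --------------- | --------------- | ------------------------ | -
F  | F  | F  | F  |      T      |        F        |      F      |          F           |        T        |        T        |            F             | F
F  | F  | F  | T  |      T      |        F        |      F      |          F           |        T        |        F        |            F             | F
F  | F  | T  | F  |      F      |        T        |      F      |          F           |        T        |        T        |            F             | F
F  | F  | T  | T  |      F      |        T        |      F      |          F           |        T        |        T        |            F             | F
F  | T  | F  | F  |      T      |        F        |      T      |          F           |        F        |        T        |            F             | F
F  | T  | F  | T  |      T      |        F        |      T      |          T           |        F        |        F        |            F             | F
F  | T  | T  | F  |      F      |        T        |      T      |          F           |        T        |        T        |            F             | F
F  | T  | T  | T  |      F      |        T        |      T      |          T           |        T        |        T        |            F             | T
T  | F  | F  | F  |      F      |        T        |      T      |          F           |        T        |        T        |            T             | T
T  | F  | F  | T  |      F      |        T        |      T      |          T           |        T        |        F        |            F             | F
T  | F  | T  | F  |      T      |        F        |      T      |          F           |        T        |        T        |            T             | T
T  | F  | T  | T  |      T      |        F        |      T      |          T           |        T        |        T        |            T             | T
T  | T  | F  | F  |      F      |        T        |      F      |          F           |        F        |        T        |            T             | F
T  | T  | F  | T  |      F      |        T        |      F      |          F           |        F        |        F        |            F             | F
T  | T  | T  | F  |      T      |        F        |      F      |          F           |        T        |        T        |            T             | T
T  | T  | T  | T  |      T      |        F        |      F      |          F           |        T        |        T        |            T             | T
The formula is true on 6 of the 16 rows.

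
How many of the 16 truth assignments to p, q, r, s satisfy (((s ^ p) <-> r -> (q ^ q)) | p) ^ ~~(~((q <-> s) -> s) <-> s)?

10

p | q | r | s | (s ^ p) | (q ^ q) | (r -> (q ^ q)) | ((s ^ p) <-> (r -> (q ^ q))) | (q <-> s) | ((q <-> s) -> s) | ~((q <-> s) -> s) | (~((q <-> s) -> s) <-> s) | ~(~((q <-> s) -> s) <-> s) | ~~(~((q <-> s) -> s) <-> s) | φ
- | - | - | - | ------- | ------- | -------------- | ---------------------------- | --------- | ---------------- | ----------------- | ------------------------- | -------------------------- | --------------------------- | -
T | T | T | T |    F    |    F    |       F        |              T               |     T     |        T         |         F         |             F             |             T              |              F              | T
T | T | T | F |    T    |    F    |       F        |              F               |     F     |        T         |         F         |             T             |             F              |              T              | F
T | T | F | T |    F    |    F    |       T        |              F               |     T     |        T         |         F         |             F             |             T              |              F              | T
T | T | F | F |    T    |    F    |       T        |              T               |     F     |        T         |         F         |             T             |             F              |              T              | F
T | F | T | T |    F    |    F    |       F        |              T               |     F     |        T         |         F         |             F             |             T              |              F              | T
T | F | T | F |    T    |    F    |       F        |              F               |     T     |        F         |         T         |             F             |             T              |              F              | T
T | F | F | T |    F    |    F    |       T        |              F               |     F     |        T         |         F         |             F             |             T              |              F              | T
T | F | F | F |    T    |    F    |       T        |              T               |     T     |        F         |         T         |             F             |             T              |              F              | T
F | T | T | T |    T    |    F    |       F        |              F               |     T     |        T         |         F         |             F             |             T              |              F              | F
F | T | T | F |    F    |    F    |       F        |              T               |     F     |        T         |         F         |             T             |             F              |              T              | F
F | T | F | T |    T    |    F    |       T        |              T               |     T     |        T         |         F         |             F             |             T              |              F              | T
F | T | F | F |    F    |    F    |       T        |              F               |     F     |        T         |         F         |             T             |             F              |              T              | T
F | F | T | T |    T    |    F    |       F        |              F               |     F     |        T         |         F         |             F             |             T              |              F              | F
F | F | T | F |    F    |    F    |       F        |              T               |     T     |        F         |         T         |             F             |             T              |              F              | T
F | F | F | T |    T    |    F    |       T        |              T               |     F     |        T         |         F         |             F             |             T              |              F              | T
F | F | F | F |    F    |    F    |       T        |              F               |     T     |        F         |         T         |             F             |             T              |              F              | F
The formula is true on 10 of the 16 rows.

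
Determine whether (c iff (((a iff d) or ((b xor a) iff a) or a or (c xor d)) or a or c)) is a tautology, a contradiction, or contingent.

contingent

a  b  c  d  |  φ
F  F  F  F  |  F
F  F  F  T  |  F
F  F  T  F  |  T
F  F  T  T  |  T
F  T  F  F  |  F
F  T  F  T  |  F
F  T  T  F  |  T
F  T  T  T  |  T
T  F  F  F  |  F
T  F  F  T  |  F
T  F  T  F  |  T
T  F  T  T  |  T
T  T  F  F  |  F
T  T  F  T  |  F
T  T  T  F  |  T
T  T  T  T  |  T
8 of 16 rows are T, so the formula is contingent.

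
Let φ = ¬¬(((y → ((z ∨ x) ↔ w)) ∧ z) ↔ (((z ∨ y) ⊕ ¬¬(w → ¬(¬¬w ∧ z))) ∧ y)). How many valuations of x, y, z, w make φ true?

x  y  z  w  |  (z ∨ x)  ((z ∨ x) ↔ w)  (y → ((z ∨ x) ↔ w))  ((y → ((z ∨ x) ↔ w)) ∧ z)  (z ∨ y)  ¬w  ¬¬w  (¬¬w ∧ z)  ¬(¬¬w ∧ z)  (w → ¬(¬¬w ∧ z))  ¬(w → ¬(¬¬w ∧ z))  ¬¬(w → ¬(¬¬w ∧ z))  φ
0  0  0  0  |     0           1                 1                       0                 0     1    0       0          1              1                  0                  1           1
0  0  0  1  |     0           0                 1                       0                 0     0    1       0          1              1                  0                  1           1
0  0  1  0  |     1           0                 1                       1                 1     1    0       0          1              1                  0                  1           0
0  0  1  1  |     1           1                 1                       1                 1     0    1       1          0              0                  1                  0           0
0  1  0  0  |     0           1                 1                       0                 1     1    0       0          1              1                  0                  1           1
0  1  0  1  |     0           0                 0                       0                 1     0    1       0          1              1                  0                  1           1
0  1  1  0  |     1           0                 0                       0                 1     1    0       0          1              1                  0                  1           1
0  1  1  1  |     1           1                 1                       1                 1     0    1       1          0              0                  1                  0           1
1  0  0  0  |     1           0                 1                       0                 0     1    0       0          1              1                  0                  1           1
1  0  0  1  |     1           1                 1                       0                 0     0    1       0          1              1                  0                  1           1
1  0  1  0  |     1           0                 1                       1                 1     1    0       0          1              1                  0                  1           0
1  0  1  1  |     1           1                 1                       1                 1     0    1       1          0              0                  1                  0           0
1  1  0  0  |     1           0                 0                       0                 1     1    0       0          1              1                  0                  1           1
1  1  0  1  |     1           1                 1                       0                 1     0    1       0          1              1                  0                  1           1
1  1  1  0  |     1           0                 0                       0                 1     1    0       0          1              1                  0                  1           1
1  1  1  1  |     1           1                 1                       1                 1     0    1       1          0              0                  1                  0           1
The formula is true on 12 of the 16 rows.

12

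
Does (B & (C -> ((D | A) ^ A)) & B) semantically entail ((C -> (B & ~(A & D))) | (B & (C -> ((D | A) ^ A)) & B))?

A | B | C | D || φ | ψ
T | T | T | T || F | F
T | T | T | F || F | T
T | T | F | T || T | T
T | T | F | F || T | T
T | F | T | T || F | F
T | F | T | F || F | F
T | F | F | T || F | T
T | F | F | F || F | T
F | T | T | T || T | T
F | T | T | F || F | T
F | T | F | T || T | T
F | T | F | F || T | T
F | F | T | T || F | F
F | F | T | F || F | F
F | F | F | T || F | T
F | F | F | F || F | T
In every row where φ is true, ψ is also true, so φ ⊨ ψ.

yes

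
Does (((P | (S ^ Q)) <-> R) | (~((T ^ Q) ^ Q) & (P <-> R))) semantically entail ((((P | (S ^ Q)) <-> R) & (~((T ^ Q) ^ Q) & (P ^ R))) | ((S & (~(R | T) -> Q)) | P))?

no

P | Q | R | S | T || φ | ψ
F | F | F | F | F || T | F
F | F | F | F | T || T | F
F | F | F | T | F || T | F
F | F | F | T | T || F | T
F | F | T | F | F || F | F
F | F | T | F | T || F | F
F | F | T | T | F || T | T
F | F | T | T | T || T | T
F | T | F | F | F || T | F
F | T | F | F | T || F | F
F | T | F | T | F || T | T
F | T | F | T | T || T | T
F | T | T | F | F || T | T
F | T | T | F | T || T | F
F | T | T | T | F || F | T
F | T | T | T | T || F | T
T | F | F | F | F || F | T
T | F | F | F | T || F | T
T | F | F | T | F || F | T
T | F | F | T | T || F | T
T | F | T | F | F || T | T
T | F | T | F | T || T | T
T | F | T | T | F || T | T
T | F | T | T | T || T | T
T | T | F | F | F || F | T
T | T | F | F | T || F | T
T | T | F | T | F || F | T
T | T | F | T | T || F | T
T | T | T | F | F || T | T
T | T | T | F | T || T | T
T | T | T | T | F || T | T
T | T | T | T | T || T | T
At P=F, Q=F, R=F, S=F, T=F we have φ true but ψ false, so φ does not entail ψ.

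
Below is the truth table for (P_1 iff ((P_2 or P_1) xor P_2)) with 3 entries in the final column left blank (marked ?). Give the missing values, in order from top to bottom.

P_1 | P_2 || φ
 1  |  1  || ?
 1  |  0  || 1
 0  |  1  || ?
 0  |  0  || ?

0, 1, 1

Row P_1=1, P_2=1: ((P_2 or P_1) xor P_2) = 0, so the formula = 0.
Row P_1=0, P_2=1: ((P_2 or P_1) xor P_2) = 0, so the formula = 1.
Row P_1=0, P_2=0: ((P_2 or P_1) xor P_2) = 0, so the formula = 1.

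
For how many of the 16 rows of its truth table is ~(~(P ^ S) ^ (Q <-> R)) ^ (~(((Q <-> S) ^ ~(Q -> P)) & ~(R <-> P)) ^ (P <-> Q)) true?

  P   |   Q   |   R   |   S   || (P ^ S) | ~(P ^ S) | (Q <-> R) | (~(P ^ S) ^ (Q <-> R)) | ~(~(P ^ S) ^ (Q <-> R)) | (Q <-> S) | (Q -> P) | ~(Q -> P) | ((Q <-> S) ^ ~(Q -> P)) | (R <-> P) | ~(R <-> P) | (P <-> Q) |   φ  
 True |  True |  True |  True ||  False  |   True   |    True   |         False          |           True          |    True   |   True   |   False   |           True          |    True   |   False    |    True   |  True
 True |  True |  True | False ||   True  |  False   |    True   |          True          |          False          |   False   |   True   |   False   |          False          |    True   |   False    |    True   | False
 True |  True | False |  True ||  False  |   True   |   False   |          True          |          False          |    True   |   True   |   False   |           True          |   False   |    True    |    True   |  True
 True |  True | False | False ||   True  |  False   |   False   |         False          |           True          |   False   |   True   |   False   |          False          |   False   |    True    |    True   |  True
 True | False |  True |  True ||  False  |   True   |   False   |          True          |          False          |   False   |   True   |   False   |          False          |    True   |   False    |   False   |  True
 True | False |  True | False ||   True  |  False   |   False   |         False          |           True          |    True   |   True   |   False   |           True          |    True   |   False    |   False   | False
 True | False | False |  True ||  False  |   True   |    True   |         False          |           True          |   False   |   True   |   False   |          False          |   False   |    True    |   False   | False
 True | False | False | False ||   True  |  False   |    True   |          True          |          False          |    True   |   True   |   False   |           True          |   False   |    True    |   False   | False
False |  True |  True |  True ||   True  |  False   |    True   |          True          |          False          |    True   |  False   |    True   |          False          |   False   |    True    |   False   |  True
False |  True |  True | False ||  False  |   True   |    True   |         False          |           True          |   False   |  False   |    True   |           True          |   False   |    True    |   False   |  True
False |  True | False |  True ||   True  |  False   |   False   |         False          |           True          |    True   |  False   |    True   |          False          |    True   |   False    |   False   | False
False |  True | False | False ||  False  |   True   |   False   |          True          |          False          |   False   |  False   |    True   |           True          |    True   |   False    |   False   |  True
False | False |  True |  True ||   True  |  False   |   False   |         False          |           True          |   False   |   True   |   False   |          False          |   False   |    True    |    True   |  True
False | False |  True | False ||  False  |   True   |   False   |          True          |          False          |    True   |   True   |   False   |           True          |   False   |    True    |    True   |  True
False | False | False |  True ||   True  |  False   |    True   |          True          |          False          |   False   |   True   |   False   |          False          |    True   |   False    |    True   | False
False | False | False | False ||  False  |   True   |    True   |         False          |           True          |    True   |   True   |   False   |           True          |    True   |   False    |    True   |  True
The formula is true on 10 of the 16 rows.

10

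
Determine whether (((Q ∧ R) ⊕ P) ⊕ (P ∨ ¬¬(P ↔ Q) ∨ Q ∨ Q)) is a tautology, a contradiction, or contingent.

P  Q  R  |  φ
1  1  1  |  1
1  1  0  |  0
1  0  1  |  0
1  0  0  |  0
0  1  1  |  0
0  1  0  |  1
0  0  1  |  1
0  0  0  |  1
4 of 8 rows are 1, so the formula is contingent.

contingent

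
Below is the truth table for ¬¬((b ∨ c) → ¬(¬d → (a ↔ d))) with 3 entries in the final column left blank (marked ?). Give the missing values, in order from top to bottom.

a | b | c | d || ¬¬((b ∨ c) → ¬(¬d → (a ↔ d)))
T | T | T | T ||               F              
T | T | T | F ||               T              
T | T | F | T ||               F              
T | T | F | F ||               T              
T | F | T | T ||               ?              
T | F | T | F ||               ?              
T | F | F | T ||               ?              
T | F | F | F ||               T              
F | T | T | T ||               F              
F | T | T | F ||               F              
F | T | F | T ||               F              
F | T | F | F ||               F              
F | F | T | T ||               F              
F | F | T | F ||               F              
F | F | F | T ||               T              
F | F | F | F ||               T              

Row a=T, b=F, c=T, d=T: ((b ∨ c) → ¬(¬d → (a ↔ d))) = F, ¬((b ∨ c) → ¬(¬d → (a ↔ d))) = T, so ¬¬((b ∨ c) → ¬(¬d → (a ↔ d))) = F.
Row a=T, b=F, c=T, d=F: ((b ∨ c) → ¬(¬d → (a ↔ d))) = T, ¬((b ∨ c) → ¬(¬d → (a ↔ d))) = F, so ¬¬((b ∨ c) → ¬(¬d → (a ↔ d))) = T.
Row a=T, b=F, c=F, d=T: ((b ∨ c) → ¬(¬d → (a ↔ d))) = T, ¬((b ∨ c) → ¬(¬d → (a ↔ d))) = F, so ¬¬((b ∨ c) → ¬(¬d → (a ↔ d))) = T.

F, T, T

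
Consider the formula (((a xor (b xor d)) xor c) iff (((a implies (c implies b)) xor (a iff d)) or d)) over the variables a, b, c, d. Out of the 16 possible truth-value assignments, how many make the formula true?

9

a  b  c  d  |  (b xor d)  (a xor (b xor d))  ((a xor (b xor d)) xor c)  (c implies b)  (a implies (c implies b))  (a iff d)  φ
T  T  T  T  |      F              T                      F                    T                    T                  T      F
T  T  T  F  |      T              F                      T                    T                    T                  F      T
T  T  F  T  |      F              T                      T                    T                    T                  T      T
T  T  F  F  |      T              F                      F                    T                    T                  F      F
T  F  T  T  |      T              F                      T                    F                    F                  T      T
T  F  T  F  |      F              T                      F                    F                    F                  F      T
T  F  F  T  |      T              F                      F                    T                    T                  T      F
T  F  F  F  |      F              T                      T                    T                    T                  F      T
F  T  T  T  |      F              F                      T                    T                    T                  F      T
F  T  T  F  |      T              T                      F                    T                    T                  T      T
F  T  F  T  |      F              F                      F                    T                    T                  F      F
F  T  F  F  |      T              T                      T                    T                    T                  T      F
F  F  T  T  |      T              T                      F                    F                    T                  F      F
F  F  T  F  |      F              F                      T                    F                    T                  T      F
F  F  F  T  |      T              T                      T                    T                    T                  F      T
F  F  F  F  |      F              F                      F                    T                    T                  T      T
The formula is true on 9 of the 16 rows.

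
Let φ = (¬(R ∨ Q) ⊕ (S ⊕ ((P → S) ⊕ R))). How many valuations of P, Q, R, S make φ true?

P | Q | R | S || φ
F | F | F | F || F
F | F | F | T || T
F | F | T | F || F
F | F | T | T || T
F | T | F | F || T
F | T | F | T || F
F | T | T | F || F
F | T | T | T || T
T | F | F | F || T
T | F | F | T || T
T | F | T | F || T
T | F | T | T || T
T | T | F | F || F
T | T | F | T || F
T | T | T | F || T
T | T | T | T || T
The formula is true on 10 of the 16 rows.

10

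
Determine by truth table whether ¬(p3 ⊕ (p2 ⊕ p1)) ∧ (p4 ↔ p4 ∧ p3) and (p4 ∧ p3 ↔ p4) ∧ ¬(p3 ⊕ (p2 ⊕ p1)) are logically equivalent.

p1 | p2 | p3 | p4 | φ | ψ
-- | -- | -- | -- | - | -
1  | 1  | 1  | 1  | 0 | 0
1  | 1  | 1  | 0  | 0 | 0
1  | 1  | 0  | 1  | 0 | 0
1  | 1  | 0  | 0  | 1 | 1
1  | 0  | 1  | 1  | 1 | 1
1  | 0  | 1  | 0  | 1 | 1
1  | 0  | 0  | 1  | 0 | 0
1  | 0  | 0  | 0  | 0 | 0
0  | 1  | 1  | 1  | 1 | 1
0  | 1  | 1  | 0  | 1 | 1
0  | 1  | 0  | 1  | 0 | 0
0  | 1  | 0  | 0  | 0 | 0
0  | 0  | 1  | 1  | 0 | 0
0  | 0  | 1  | 0  | 0 | 0
0  | 0  | 0  | 1  | 0 | 0
0  | 0  | 0  | 0  | 1 | 1
The columns for φ and ψ agree on every row, so they are logically equivalent.

equivalent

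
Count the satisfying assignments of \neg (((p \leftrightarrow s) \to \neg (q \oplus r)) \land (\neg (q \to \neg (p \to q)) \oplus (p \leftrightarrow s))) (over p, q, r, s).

p | q | r | s | (p \leftrightarrow s) | (q \oplus r) | \neg (q \oplus r) | (p \to q) | \neg (p \to q) | (q \to \neg (p \to q)) | \neg (q \to \neg (p \to q)) | φ
- | - | - | - | --------------------- | ------------ | ----------------- | --------- | -------------- | ---------------------- | --------------------------- | -
T | T | T | T |           T           |      F       |         T         |     T     |       F        |           F            |              T              | T
T | T | T | F |           F           |      F       |         T         |     T     |       F        |           F            |              T              | F
T | T | F | T |           T           |      T       |         F         |     T     |       F        |           F            |              T              | T
T | T | F | F |           F           |      T       |         F         |     T     |       F        |           F            |              T              | F
T | F | T | T |           T           |      T       |         F         |     F     |       T        |           T            |              F              | T
T | F | T | F |           F           |      T       |         F         |     F     |       T        |           T            |              F              | T
T | F | F | T |           T           |      F       |         T         |     F     |       T        |           T            |              F              | F
T | F | F | F |           F           |      F       |         T         |     F     |       T        |           T            |              F              | T
F | T | T | T |           F           |      F       |         T         |     T     |       F        |           F            |              T              | F
F | T | T | F |           T           |      F       |         T         |     T     |       F        |           F            |              T              | T
F | T | F | T |           F           |      T       |         F         |     T     |       F        |           F            |              T              | F
F | T | F | F |           T           |      T       |         F         |     T     |       F        |           F            |              T              | T
F | F | T | T |           F           |      T       |         F         |     T     |       F        |           T            |              F              | T
F | F | T | F |           T           |      T       |         F         |     T     |       F        |           T            |              F              | T
F | F | F | T |           F           |      F       |         T         |     T     |       F        |           T            |              F              | T
F | F | F | F |           T           |      F       |         T         |     T     |       F        |           T            |              F              | F
The formula is true on 10 of the 16 rows.

10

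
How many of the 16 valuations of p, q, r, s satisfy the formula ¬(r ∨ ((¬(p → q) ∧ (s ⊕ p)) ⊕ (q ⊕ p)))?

p  q  r  s  |  φ
T  T  T  T  |  F
T  T  T  F  |  F
T  T  F  T  |  T
T  T  F  F  |  T
T  F  T  T  |  F
T  F  T  F  |  F
T  F  F  T  |  F
T  F  F  F  |  T
F  T  T  T  |  F
F  T  T  F  |  F
F  T  F  T  |  F
F  T  F  F  |  F
F  F  T  T  |  F
F  F  T  F  |  F
F  F  F  T  |  T
F  F  F  F  |  T
The formula is true on 5 of the 16 rows.

5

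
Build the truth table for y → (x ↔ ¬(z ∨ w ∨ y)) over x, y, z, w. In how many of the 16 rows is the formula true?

12

x  y  z  w  |  (z ∨ w ∨ y)  ¬(z ∨ w ∨ y)  (x ↔ ¬(z ∨ w ∨ y))  (y → (x ↔ ¬(z ∨ w ∨ y)))
T  T  T  T  |       T            F                F                      F            
T  T  T  F  |       T            F                F                      F            
T  T  F  T  |       T            F                F                      F            
T  T  F  F  |       T            F                F                      F            
T  F  T  T  |       T            F                F                      T            
T  F  T  F  |       T            F                F                      T            
T  F  F  T  |       T            F                F                      T            
T  F  F  F  |       F            T                T                      T            
F  T  T  T  |       T            F                T                      T            
F  T  T  F  |       T            F                T                      T            
F  T  F  T  |       T            F                T                      T            
F  T  F  F  |       T            F                T                      T            
F  F  T  T  |       T            F                T                      T            
F  F  T  F  |       T            F                T                      T            
F  F  F  T  |       T            F                T                      T            
F  F  F  F  |       F            T                F                      T            
The formula is true on 12 of the 16 rows.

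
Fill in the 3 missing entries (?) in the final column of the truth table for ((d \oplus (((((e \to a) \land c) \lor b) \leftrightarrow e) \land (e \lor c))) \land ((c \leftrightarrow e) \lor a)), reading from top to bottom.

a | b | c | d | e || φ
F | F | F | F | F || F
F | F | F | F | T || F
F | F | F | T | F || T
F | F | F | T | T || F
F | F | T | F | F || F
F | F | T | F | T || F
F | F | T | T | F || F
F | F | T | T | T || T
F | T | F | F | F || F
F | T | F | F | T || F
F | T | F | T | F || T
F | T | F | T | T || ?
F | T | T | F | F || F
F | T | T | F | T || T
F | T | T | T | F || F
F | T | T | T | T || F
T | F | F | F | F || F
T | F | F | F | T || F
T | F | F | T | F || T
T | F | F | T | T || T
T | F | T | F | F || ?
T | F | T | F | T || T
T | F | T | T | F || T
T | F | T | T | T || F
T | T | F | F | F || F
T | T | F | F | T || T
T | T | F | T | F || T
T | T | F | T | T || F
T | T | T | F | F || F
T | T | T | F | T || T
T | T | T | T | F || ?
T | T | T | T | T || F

F, F, T

Row a=F, b=T, c=F, d=T, e=T: (d \oplus (((((e \to a) \land c) \lor b) \leftrightarrow e) \land (e \lor c))) = F, ((c \leftrightarrow e) \lor a) = F, so the formula = F.
Row a=T, b=F, c=T, d=F, e=F: (d \oplus (((((e \to a) \land c) \lor b) \leftrightarrow e) \land (e \lor c))) = F, ((c \leftrightarrow e) \lor a) = T, so the formula = F.
Row a=T, b=T, c=T, d=T, e=F: (d \oplus (((((e \to a) \land c) \lor b) \leftrightarrow e) \land (e \lor c))) = T, ((c \leftrightarrow e) \lor a) = T, so the formula = T.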